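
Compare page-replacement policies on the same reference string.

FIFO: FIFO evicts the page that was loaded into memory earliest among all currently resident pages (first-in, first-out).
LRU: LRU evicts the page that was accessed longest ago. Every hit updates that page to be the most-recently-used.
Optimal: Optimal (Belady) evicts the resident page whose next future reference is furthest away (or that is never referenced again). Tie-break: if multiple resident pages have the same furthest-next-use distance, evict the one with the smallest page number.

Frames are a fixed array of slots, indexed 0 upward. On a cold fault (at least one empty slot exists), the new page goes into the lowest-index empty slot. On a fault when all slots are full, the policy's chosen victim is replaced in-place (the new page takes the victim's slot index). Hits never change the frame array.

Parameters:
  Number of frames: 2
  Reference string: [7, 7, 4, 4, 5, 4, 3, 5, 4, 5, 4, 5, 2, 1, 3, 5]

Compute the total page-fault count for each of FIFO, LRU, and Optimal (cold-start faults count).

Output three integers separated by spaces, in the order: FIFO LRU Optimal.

Answer: 10 10 8

Derivation:
--- FIFO ---
  step 0: ref 7 -> FAULT, frames=[7,-] (faults so far: 1)
  step 1: ref 7 -> HIT, frames=[7,-] (faults so far: 1)
  step 2: ref 4 -> FAULT, frames=[7,4] (faults so far: 2)
  step 3: ref 4 -> HIT, frames=[7,4] (faults so far: 2)
  step 4: ref 5 -> FAULT, evict 7, frames=[5,4] (faults so far: 3)
  step 5: ref 4 -> HIT, frames=[5,4] (faults so far: 3)
  step 6: ref 3 -> FAULT, evict 4, frames=[5,3] (faults so far: 4)
  step 7: ref 5 -> HIT, frames=[5,3] (faults so far: 4)
  step 8: ref 4 -> FAULT, evict 5, frames=[4,3] (faults so far: 5)
  step 9: ref 5 -> FAULT, evict 3, frames=[4,5] (faults so far: 6)
  step 10: ref 4 -> HIT, frames=[4,5] (faults so far: 6)
  step 11: ref 5 -> HIT, frames=[4,5] (faults so far: 6)
  step 12: ref 2 -> FAULT, evict 4, frames=[2,5] (faults so far: 7)
  step 13: ref 1 -> FAULT, evict 5, frames=[2,1] (faults so far: 8)
  step 14: ref 3 -> FAULT, evict 2, frames=[3,1] (faults so far: 9)
  step 15: ref 5 -> FAULT, evict 1, frames=[3,5] (faults so far: 10)
  FIFO total faults: 10
--- LRU ---
  step 0: ref 7 -> FAULT, frames=[7,-] (faults so far: 1)
  step 1: ref 7 -> HIT, frames=[7,-] (faults so far: 1)
  step 2: ref 4 -> FAULT, frames=[7,4] (faults so far: 2)
  step 3: ref 4 -> HIT, frames=[7,4] (faults so far: 2)
  step 4: ref 5 -> FAULT, evict 7, frames=[5,4] (faults so far: 3)
  step 5: ref 4 -> HIT, frames=[5,4] (faults so far: 3)
  step 6: ref 3 -> FAULT, evict 5, frames=[3,4] (faults so far: 4)
  step 7: ref 5 -> FAULT, evict 4, frames=[3,5] (faults so far: 5)
  step 8: ref 4 -> FAULT, evict 3, frames=[4,5] (faults so far: 6)
  step 9: ref 5 -> HIT, frames=[4,5] (faults so far: 6)
  step 10: ref 4 -> HIT, frames=[4,5] (faults so far: 6)
  step 11: ref 5 -> HIT, frames=[4,5] (faults so far: 6)
  step 12: ref 2 -> FAULT, evict 4, frames=[2,5] (faults so far: 7)
  step 13: ref 1 -> FAULT, evict 5, frames=[2,1] (faults so far: 8)
  step 14: ref 3 -> FAULT, evict 2, frames=[3,1] (faults so far: 9)
  step 15: ref 5 -> FAULT, evict 1, frames=[3,5] (faults so far: 10)
  LRU total faults: 10
--- Optimal ---
  step 0: ref 7 -> FAULT, frames=[7,-] (faults so far: 1)
  step 1: ref 7 -> HIT, frames=[7,-] (faults so far: 1)
  step 2: ref 4 -> FAULT, frames=[7,4] (faults so far: 2)
  step 3: ref 4 -> HIT, frames=[7,4] (faults so far: 2)
  step 4: ref 5 -> FAULT, evict 7, frames=[5,4] (faults so far: 3)
  step 5: ref 4 -> HIT, frames=[5,4] (faults so far: 3)
  step 6: ref 3 -> FAULT, evict 4, frames=[5,3] (faults so far: 4)
  step 7: ref 5 -> HIT, frames=[5,3] (faults so far: 4)
  step 8: ref 4 -> FAULT, evict 3, frames=[5,4] (faults so far: 5)
  step 9: ref 5 -> HIT, frames=[5,4] (faults so far: 5)
  step 10: ref 4 -> HIT, frames=[5,4] (faults so far: 5)
  step 11: ref 5 -> HIT, frames=[5,4] (faults so far: 5)
  step 12: ref 2 -> FAULT, evict 4, frames=[5,2] (faults so far: 6)
  step 13: ref 1 -> FAULT, evict 2, frames=[5,1] (faults so far: 7)
  step 14: ref 3 -> FAULT, evict 1, frames=[5,3] (faults so far: 8)
  step 15: ref 5 -> HIT, frames=[5,3] (faults so far: 8)
  Optimal total faults: 8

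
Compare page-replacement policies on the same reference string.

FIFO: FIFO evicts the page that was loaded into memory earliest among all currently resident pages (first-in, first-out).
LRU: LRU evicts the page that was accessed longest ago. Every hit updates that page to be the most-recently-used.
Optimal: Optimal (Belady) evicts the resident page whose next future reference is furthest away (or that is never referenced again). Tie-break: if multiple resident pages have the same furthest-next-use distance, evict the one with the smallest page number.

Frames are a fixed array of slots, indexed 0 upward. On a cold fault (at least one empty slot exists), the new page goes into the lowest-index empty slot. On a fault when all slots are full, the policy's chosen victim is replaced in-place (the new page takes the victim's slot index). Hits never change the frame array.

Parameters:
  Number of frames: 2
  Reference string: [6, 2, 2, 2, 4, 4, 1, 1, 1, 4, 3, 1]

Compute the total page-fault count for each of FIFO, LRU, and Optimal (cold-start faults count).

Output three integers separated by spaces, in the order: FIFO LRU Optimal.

Answer: 5 6 5

Derivation:
--- FIFO ---
  step 0: ref 6 -> FAULT, frames=[6,-] (faults so far: 1)
  step 1: ref 2 -> FAULT, frames=[6,2] (faults so far: 2)
  step 2: ref 2 -> HIT, frames=[6,2] (faults so far: 2)
  step 3: ref 2 -> HIT, frames=[6,2] (faults so far: 2)
  step 4: ref 4 -> FAULT, evict 6, frames=[4,2] (faults so far: 3)
  step 5: ref 4 -> HIT, frames=[4,2] (faults so far: 3)
  step 6: ref 1 -> FAULT, evict 2, frames=[4,1] (faults so far: 4)
  step 7: ref 1 -> HIT, frames=[4,1] (faults so far: 4)
  step 8: ref 1 -> HIT, frames=[4,1] (faults so far: 4)
  step 9: ref 4 -> HIT, frames=[4,1] (faults so far: 4)
  step 10: ref 3 -> FAULT, evict 4, frames=[3,1] (faults so far: 5)
  step 11: ref 1 -> HIT, frames=[3,1] (faults so far: 5)
  FIFO total faults: 5
--- LRU ---
  step 0: ref 6 -> FAULT, frames=[6,-] (faults so far: 1)
  step 1: ref 2 -> FAULT, frames=[6,2] (faults so far: 2)
  step 2: ref 2 -> HIT, frames=[6,2] (faults so far: 2)
  step 3: ref 2 -> HIT, frames=[6,2] (faults so far: 2)
  step 4: ref 4 -> FAULT, evict 6, frames=[4,2] (faults so far: 3)
  step 5: ref 4 -> HIT, frames=[4,2] (faults so far: 3)
  step 6: ref 1 -> FAULT, evict 2, frames=[4,1] (faults so far: 4)
  step 7: ref 1 -> HIT, frames=[4,1] (faults so far: 4)
  step 8: ref 1 -> HIT, frames=[4,1] (faults so far: 4)
  step 9: ref 4 -> HIT, frames=[4,1] (faults so far: 4)
  step 10: ref 3 -> FAULT, evict 1, frames=[4,3] (faults so far: 5)
  step 11: ref 1 -> FAULT, evict 4, frames=[1,3] (faults so far: 6)
  LRU total faults: 6
--- Optimal ---
  step 0: ref 6 -> FAULT, frames=[6,-] (faults so far: 1)
  step 1: ref 2 -> FAULT, frames=[6,2] (faults so far: 2)
  step 2: ref 2 -> HIT, frames=[6,2] (faults so far: 2)
  step 3: ref 2 -> HIT, frames=[6,2] (faults so far: 2)
  step 4: ref 4 -> FAULT, evict 2, frames=[6,4] (faults so far: 3)
  step 5: ref 4 -> HIT, frames=[6,4] (faults so far: 3)
  step 6: ref 1 -> FAULT, evict 6, frames=[1,4] (faults so far: 4)
  step 7: ref 1 -> HIT, frames=[1,4] (faults so far: 4)
  step 8: ref 1 -> HIT, frames=[1,4] (faults so far: 4)
  step 9: ref 4 -> HIT, frames=[1,4] (faults so far: 4)
  step 10: ref 3 -> FAULT, evict 4, frames=[1,3] (faults so far: 5)
  step 11: ref 1 -> HIT, frames=[1,3] (faults so far: 5)
  Optimal total faults: 5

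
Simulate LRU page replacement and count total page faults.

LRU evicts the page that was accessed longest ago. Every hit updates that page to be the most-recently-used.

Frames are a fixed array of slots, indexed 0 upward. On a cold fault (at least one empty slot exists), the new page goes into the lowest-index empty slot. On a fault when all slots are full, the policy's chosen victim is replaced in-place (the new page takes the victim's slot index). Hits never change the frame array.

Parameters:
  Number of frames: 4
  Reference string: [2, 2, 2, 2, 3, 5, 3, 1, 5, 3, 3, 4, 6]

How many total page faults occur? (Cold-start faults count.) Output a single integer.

Step 0: ref 2 → FAULT, frames=[2,-,-,-]
Step 1: ref 2 → HIT, frames=[2,-,-,-]
Step 2: ref 2 → HIT, frames=[2,-,-,-]
Step 3: ref 2 → HIT, frames=[2,-,-,-]
Step 4: ref 3 → FAULT, frames=[2,3,-,-]
Step 5: ref 5 → FAULT, frames=[2,3,5,-]
Step 6: ref 3 → HIT, frames=[2,3,5,-]
Step 7: ref 1 → FAULT, frames=[2,3,5,1]
Step 8: ref 5 → HIT, frames=[2,3,5,1]
Step 9: ref 3 → HIT, frames=[2,3,5,1]
Step 10: ref 3 → HIT, frames=[2,3,5,1]
Step 11: ref 4 → FAULT (evict 2), frames=[4,3,5,1]
Step 12: ref 6 → FAULT (evict 1), frames=[4,3,5,6]
Total faults: 6

Answer: 6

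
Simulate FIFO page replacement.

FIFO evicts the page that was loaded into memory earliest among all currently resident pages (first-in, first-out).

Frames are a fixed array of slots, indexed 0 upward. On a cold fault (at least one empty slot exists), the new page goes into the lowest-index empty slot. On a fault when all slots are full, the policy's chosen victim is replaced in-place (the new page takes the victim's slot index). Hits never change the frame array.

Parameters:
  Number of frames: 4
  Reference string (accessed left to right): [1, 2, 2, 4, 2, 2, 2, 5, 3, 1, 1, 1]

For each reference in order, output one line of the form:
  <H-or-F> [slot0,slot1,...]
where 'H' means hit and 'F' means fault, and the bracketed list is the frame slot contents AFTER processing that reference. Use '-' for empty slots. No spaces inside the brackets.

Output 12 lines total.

F [1,-,-,-]
F [1,2,-,-]
H [1,2,-,-]
F [1,2,4,-]
H [1,2,4,-]
H [1,2,4,-]
H [1,2,4,-]
F [1,2,4,5]
F [3,2,4,5]
F [3,1,4,5]
H [3,1,4,5]
H [3,1,4,5]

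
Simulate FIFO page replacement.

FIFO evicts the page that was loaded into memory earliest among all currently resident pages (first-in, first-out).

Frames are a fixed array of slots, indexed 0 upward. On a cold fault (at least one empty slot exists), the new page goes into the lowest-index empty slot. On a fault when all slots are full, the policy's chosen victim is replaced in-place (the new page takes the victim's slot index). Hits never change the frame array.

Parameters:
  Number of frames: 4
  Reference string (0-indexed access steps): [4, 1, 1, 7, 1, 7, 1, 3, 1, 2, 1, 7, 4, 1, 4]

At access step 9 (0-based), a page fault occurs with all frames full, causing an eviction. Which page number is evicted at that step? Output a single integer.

Step 0: ref 4 -> FAULT, frames=[4,-,-,-]
Step 1: ref 1 -> FAULT, frames=[4,1,-,-]
Step 2: ref 1 -> HIT, frames=[4,1,-,-]
Step 3: ref 7 -> FAULT, frames=[4,1,7,-]
Step 4: ref 1 -> HIT, frames=[4,1,7,-]
Step 5: ref 7 -> HIT, frames=[4,1,7,-]
Step 6: ref 1 -> HIT, frames=[4,1,7,-]
Step 7: ref 3 -> FAULT, frames=[4,1,7,3]
Step 8: ref 1 -> HIT, frames=[4,1,7,3]
Step 9: ref 2 -> FAULT, evict 4, frames=[2,1,7,3]
At step 9: evicted page 4

Answer: 4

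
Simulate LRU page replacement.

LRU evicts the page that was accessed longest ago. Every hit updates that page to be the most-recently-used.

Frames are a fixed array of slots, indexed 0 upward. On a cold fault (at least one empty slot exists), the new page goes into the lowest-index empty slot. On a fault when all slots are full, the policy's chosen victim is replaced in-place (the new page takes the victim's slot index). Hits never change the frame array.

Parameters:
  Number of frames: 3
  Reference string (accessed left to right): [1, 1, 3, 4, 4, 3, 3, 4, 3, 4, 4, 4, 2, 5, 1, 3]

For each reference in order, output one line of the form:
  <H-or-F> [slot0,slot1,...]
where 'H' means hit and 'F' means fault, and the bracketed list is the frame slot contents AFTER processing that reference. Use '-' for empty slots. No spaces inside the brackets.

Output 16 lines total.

F [1,-,-]
H [1,-,-]
F [1,3,-]
F [1,3,4]
H [1,3,4]
H [1,3,4]
H [1,3,4]
H [1,3,4]
H [1,3,4]
H [1,3,4]
H [1,3,4]
H [1,3,4]
F [2,3,4]
F [2,5,4]
F [2,5,1]
F [3,5,1]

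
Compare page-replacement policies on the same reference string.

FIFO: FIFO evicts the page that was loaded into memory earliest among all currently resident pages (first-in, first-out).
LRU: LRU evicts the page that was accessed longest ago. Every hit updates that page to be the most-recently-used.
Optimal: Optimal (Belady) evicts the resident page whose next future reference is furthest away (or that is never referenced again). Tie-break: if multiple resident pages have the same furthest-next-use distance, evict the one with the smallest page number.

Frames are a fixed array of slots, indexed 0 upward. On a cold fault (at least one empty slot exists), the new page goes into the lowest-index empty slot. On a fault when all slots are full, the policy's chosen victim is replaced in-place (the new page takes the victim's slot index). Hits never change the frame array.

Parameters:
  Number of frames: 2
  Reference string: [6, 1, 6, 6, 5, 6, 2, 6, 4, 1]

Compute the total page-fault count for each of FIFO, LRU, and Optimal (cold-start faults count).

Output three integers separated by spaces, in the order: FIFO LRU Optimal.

Answer: 7 6 6

Derivation:
--- FIFO ---
  step 0: ref 6 -> FAULT, frames=[6,-] (faults so far: 1)
  step 1: ref 1 -> FAULT, frames=[6,1] (faults so far: 2)
  step 2: ref 6 -> HIT, frames=[6,1] (faults so far: 2)
  step 3: ref 6 -> HIT, frames=[6,1] (faults so far: 2)
  step 4: ref 5 -> FAULT, evict 6, frames=[5,1] (faults so far: 3)
  step 5: ref 6 -> FAULT, evict 1, frames=[5,6] (faults so far: 4)
  step 6: ref 2 -> FAULT, evict 5, frames=[2,6] (faults so far: 5)
  step 7: ref 6 -> HIT, frames=[2,6] (faults so far: 5)
  step 8: ref 4 -> FAULT, evict 6, frames=[2,4] (faults so far: 6)
  step 9: ref 1 -> FAULT, evict 2, frames=[1,4] (faults so far: 7)
  FIFO total faults: 7
--- LRU ---
  step 0: ref 6 -> FAULT, frames=[6,-] (faults so far: 1)
  step 1: ref 1 -> FAULT, frames=[6,1] (faults so far: 2)
  step 2: ref 6 -> HIT, frames=[6,1] (faults so far: 2)
  step 3: ref 6 -> HIT, frames=[6,1] (faults so far: 2)
  step 4: ref 5 -> FAULT, evict 1, frames=[6,5] (faults so far: 3)
  step 5: ref 6 -> HIT, frames=[6,5] (faults so far: 3)
  step 6: ref 2 -> FAULT, evict 5, frames=[6,2] (faults so far: 4)
  step 7: ref 6 -> HIT, frames=[6,2] (faults so far: 4)
  step 8: ref 4 -> FAULT, evict 2, frames=[6,4] (faults so far: 5)
  step 9: ref 1 -> FAULT, evict 6, frames=[1,4] (faults so far: 6)
  LRU total faults: 6
--- Optimal ---
  step 0: ref 6 -> FAULT, frames=[6,-] (faults so far: 1)
  step 1: ref 1 -> FAULT, frames=[6,1] (faults so far: 2)
  step 2: ref 6 -> HIT, frames=[6,1] (faults so far: 2)
  step 3: ref 6 -> HIT, frames=[6,1] (faults so far: 2)
  step 4: ref 5 -> FAULT, evict 1, frames=[6,5] (faults so far: 3)
  step 5: ref 6 -> HIT, frames=[6,5] (faults so far: 3)
  step 6: ref 2 -> FAULT, evict 5, frames=[6,2] (faults so far: 4)
  step 7: ref 6 -> HIT, frames=[6,2] (faults so far: 4)
  step 8: ref 4 -> FAULT, evict 2, frames=[6,4] (faults so far: 5)
  step 9: ref 1 -> FAULT, evict 4, frames=[6,1] (faults so far: 6)
  Optimal total faults: 6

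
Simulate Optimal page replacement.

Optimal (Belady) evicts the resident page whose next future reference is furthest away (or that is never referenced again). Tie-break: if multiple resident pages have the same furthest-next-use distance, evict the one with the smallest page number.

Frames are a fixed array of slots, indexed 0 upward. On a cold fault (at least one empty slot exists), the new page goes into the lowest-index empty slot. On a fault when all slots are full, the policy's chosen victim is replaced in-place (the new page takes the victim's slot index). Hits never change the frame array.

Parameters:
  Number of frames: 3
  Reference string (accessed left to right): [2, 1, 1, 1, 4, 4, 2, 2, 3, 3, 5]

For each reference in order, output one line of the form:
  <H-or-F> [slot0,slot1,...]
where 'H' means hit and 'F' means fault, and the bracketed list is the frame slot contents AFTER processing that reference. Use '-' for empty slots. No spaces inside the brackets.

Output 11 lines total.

F [2,-,-]
F [2,1,-]
H [2,1,-]
H [2,1,-]
F [2,1,4]
H [2,1,4]
H [2,1,4]
H [2,1,4]
F [2,3,4]
H [2,3,4]
F [5,3,4]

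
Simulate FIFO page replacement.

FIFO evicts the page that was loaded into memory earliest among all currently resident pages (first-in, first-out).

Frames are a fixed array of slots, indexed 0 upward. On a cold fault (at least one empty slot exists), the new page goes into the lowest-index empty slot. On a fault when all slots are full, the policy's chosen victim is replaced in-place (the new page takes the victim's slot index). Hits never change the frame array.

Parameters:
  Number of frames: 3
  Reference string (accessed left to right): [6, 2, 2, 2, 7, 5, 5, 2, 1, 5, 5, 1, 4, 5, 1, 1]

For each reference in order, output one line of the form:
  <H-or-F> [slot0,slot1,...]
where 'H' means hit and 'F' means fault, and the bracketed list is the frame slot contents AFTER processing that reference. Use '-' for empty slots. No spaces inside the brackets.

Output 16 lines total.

F [6,-,-]
F [6,2,-]
H [6,2,-]
H [6,2,-]
F [6,2,7]
F [5,2,7]
H [5,2,7]
H [5,2,7]
F [5,1,7]
H [5,1,7]
H [5,1,7]
H [5,1,7]
F [5,1,4]
H [5,1,4]
H [5,1,4]
H [5,1,4]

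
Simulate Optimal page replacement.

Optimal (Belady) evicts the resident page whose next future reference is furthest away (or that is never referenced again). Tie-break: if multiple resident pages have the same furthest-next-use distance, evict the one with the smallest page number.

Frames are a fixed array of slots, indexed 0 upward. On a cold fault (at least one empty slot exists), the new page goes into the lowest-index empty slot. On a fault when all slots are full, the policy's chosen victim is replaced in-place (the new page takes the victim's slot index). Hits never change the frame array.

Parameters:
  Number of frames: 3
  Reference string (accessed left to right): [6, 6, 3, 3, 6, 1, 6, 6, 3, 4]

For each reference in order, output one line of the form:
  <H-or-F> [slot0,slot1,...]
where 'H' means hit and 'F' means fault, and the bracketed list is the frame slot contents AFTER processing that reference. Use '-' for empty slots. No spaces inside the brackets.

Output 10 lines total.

F [6,-,-]
H [6,-,-]
F [6,3,-]
H [6,3,-]
H [6,3,-]
F [6,3,1]
H [6,3,1]
H [6,3,1]
H [6,3,1]
F [6,3,4]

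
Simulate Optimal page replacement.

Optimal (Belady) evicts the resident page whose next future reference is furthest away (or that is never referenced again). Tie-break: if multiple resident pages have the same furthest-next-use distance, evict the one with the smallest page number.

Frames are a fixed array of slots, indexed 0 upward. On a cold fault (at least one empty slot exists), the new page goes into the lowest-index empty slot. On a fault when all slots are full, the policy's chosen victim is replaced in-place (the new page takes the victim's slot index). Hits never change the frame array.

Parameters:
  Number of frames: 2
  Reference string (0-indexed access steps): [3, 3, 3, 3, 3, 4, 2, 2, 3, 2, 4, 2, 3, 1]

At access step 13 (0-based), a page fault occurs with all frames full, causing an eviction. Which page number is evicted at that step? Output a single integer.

Answer: 3

Derivation:
Step 0: ref 3 -> FAULT, frames=[3,-]
Step 1: ref 3 -> HIT, frames=[3,-]
Step 2: ref 3 -> HIT, frames=[3,-]
Step 3: ref 3 -> HIT, frames=[3,-]
Step 4: ref 3 -> HIT, frames=[3,-]
Step 5: ref 4 -> FAULT, frames=[3,4]
Step 6: ref 2 -> FAULT, evict 4, frames=[3,2]
Step 7: ref 2 -> HIT, frames=[3,2]
Step 8: ref 3 -> HIT, frames=[3,2]
Step 9: ref 2 -> HIT, frames=[3,2]
Step 10: ref 4 -> FAULT, evict 3, frames=[4,2]
Step 11: ref 2 -> HIT, frames=[4,2]
Step 12: ref 3 -> FAULT, evict 2, frames=[4,3]
Step 13: ref 1 -> FAULT, evict 3, frames=[4,1]
At step 13: evicted page 3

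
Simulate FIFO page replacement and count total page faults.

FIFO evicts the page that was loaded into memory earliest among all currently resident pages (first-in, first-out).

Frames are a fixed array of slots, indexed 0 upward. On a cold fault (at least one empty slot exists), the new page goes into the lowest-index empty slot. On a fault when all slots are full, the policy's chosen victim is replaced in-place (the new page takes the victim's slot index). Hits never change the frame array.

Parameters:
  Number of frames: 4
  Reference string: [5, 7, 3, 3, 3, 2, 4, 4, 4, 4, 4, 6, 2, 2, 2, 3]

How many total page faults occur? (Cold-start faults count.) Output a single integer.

Answer: 6

Derivation:
Step 0: ref 5 → FAULT, frames=[5,-,-,-]
Step 1: ref 7 → FAULT, frames=[5,7,-,-]
Step 2: ref 3 → FAULT, frames=[5,7,3,-]
Step 3: ref 3 → HIT, frames=[5,7,3,-]
Step 4: ref 3 → HIT, frames=[5,7,3,-]
Step 5: ref 2 → FAULT, frames=[5,7,3,2]
Step 6: ref 4 → FAULT (evict 5), frames=[4,7,3,2]
Step 7: ref 4 → HIT, frames=[4,7,3,2]
Step 8: ref 4 → HIT, frames=[4,7,3,2]
Step 9: ref 4 → HIT, frames=[4,7,3,2]
Step 10: ref 4 → HIT, frames=[4,7,3,2]
Step 11: ref 6 → FAULT (evict 7), frames=[4,6,3,2]
Step 12: ref 2 → HIT, frames=[4,6,3,2]
Step 13: ref 2 → HIT, frames=[4,6,3,2]
Step 14: ref 2 → HIT, frames=[4,6,3,2]
Step 15: ref 3 → HIT, frames=[4,6,3,2]
Total faults: 6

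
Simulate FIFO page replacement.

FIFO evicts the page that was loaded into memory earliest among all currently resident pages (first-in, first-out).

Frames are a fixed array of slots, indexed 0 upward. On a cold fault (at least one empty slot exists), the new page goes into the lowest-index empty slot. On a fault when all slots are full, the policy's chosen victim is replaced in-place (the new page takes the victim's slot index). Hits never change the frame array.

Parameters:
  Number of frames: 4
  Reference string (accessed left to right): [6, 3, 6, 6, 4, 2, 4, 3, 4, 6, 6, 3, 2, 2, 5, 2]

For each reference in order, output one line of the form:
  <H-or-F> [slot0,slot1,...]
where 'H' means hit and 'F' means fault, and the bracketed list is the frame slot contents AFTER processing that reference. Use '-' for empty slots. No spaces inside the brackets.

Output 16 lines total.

F [6,-,-,-]
F [6,3,-,-]
H [6,3,-,-]
H [6,3,-,-]
F [6,3,4,-]
F [6,3,4,2]
H [6,3,4,2]
H [6,3,4,2]
H [6,3,4,2]
H [6,3,4,2]
H [6,3,4,2]
H [6,3,4,2]
H [6,3,4,2]
H [6,3,4,2]
F [5,3,4,2]
H [5,3,4,2]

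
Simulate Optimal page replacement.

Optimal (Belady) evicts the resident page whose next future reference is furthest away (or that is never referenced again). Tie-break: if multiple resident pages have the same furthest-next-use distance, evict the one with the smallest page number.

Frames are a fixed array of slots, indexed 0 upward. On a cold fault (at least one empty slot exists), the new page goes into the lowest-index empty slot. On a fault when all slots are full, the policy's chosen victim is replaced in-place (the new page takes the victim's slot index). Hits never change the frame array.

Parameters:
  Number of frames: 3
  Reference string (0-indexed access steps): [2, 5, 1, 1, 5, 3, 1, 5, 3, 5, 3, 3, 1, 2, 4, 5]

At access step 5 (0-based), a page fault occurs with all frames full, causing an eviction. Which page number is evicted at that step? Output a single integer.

Step 0: ref 2 -> FAULT, frames=[2,-,-]
Step 1: ref 5 -> FAULT, frames=[2,5,-]
Step 2: ref 1 -> FAULT, frames=[2,5,1]
Step 3: ref 1 -> HIT, frames=[2,5,1]
Step 4: ref 5 -> HIT, frames=[2,5,1]
Step 5: ref 3 -> FAULT, evict 2, frames=[3,5,1]
At step 5: evicted page 2

Answer: 2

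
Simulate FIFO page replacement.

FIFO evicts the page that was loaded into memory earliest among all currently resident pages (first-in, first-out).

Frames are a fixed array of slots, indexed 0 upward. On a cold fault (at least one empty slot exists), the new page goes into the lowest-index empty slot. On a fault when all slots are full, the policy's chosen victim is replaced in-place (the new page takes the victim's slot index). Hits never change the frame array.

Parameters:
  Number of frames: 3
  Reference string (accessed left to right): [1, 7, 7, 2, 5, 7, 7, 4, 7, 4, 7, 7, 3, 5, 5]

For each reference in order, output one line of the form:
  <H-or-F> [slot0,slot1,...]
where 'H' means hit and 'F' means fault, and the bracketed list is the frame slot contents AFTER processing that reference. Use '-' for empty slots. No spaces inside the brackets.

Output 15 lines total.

F [1,-,-]
F [1,7,-]
H [1,7,-]
F [1,7,2]
F [5,7,2]
H [5,7,2]
H [5,7,2]
F [5,4,2]
F [5,4,7]
H [5,4,7]
H [5,4,7]
H [5,4,7]
F [3,4,7]
F [3,5,7]
H [3,5,7]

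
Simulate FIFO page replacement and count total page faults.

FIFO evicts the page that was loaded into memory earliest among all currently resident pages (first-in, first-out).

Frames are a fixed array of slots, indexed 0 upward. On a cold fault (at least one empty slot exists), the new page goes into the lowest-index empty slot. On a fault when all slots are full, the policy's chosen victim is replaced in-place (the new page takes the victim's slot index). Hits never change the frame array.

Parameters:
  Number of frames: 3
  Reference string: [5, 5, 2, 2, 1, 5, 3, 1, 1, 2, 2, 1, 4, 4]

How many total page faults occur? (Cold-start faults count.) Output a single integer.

Answer: 5

Derivation:
Step 0: ref 5 → FAULT, frames=[5,-,-]
Step 1: ref 5 → HIT, frames=[5,-,-]
Step 2: ref 2 → FAULT, frames=[5,2,-]
Step 3: ref 2 → HIT, frames=[5,2,-]
Step 4: ref 1 → FAULT, frames=[5,2,1]
Step 5: ref 5 → HIT, frames=[5,2,1]
Step 6: ref 3 → FAULT (evict 5), frames=[3,2,1]
Step 7: ref 1 → HIT, frames=[3,2,1]
Step 8: ref 1 → HIT, frames=[3,2,1]
Step 9: ref 2 → HIT, frames=[3,2,1]
Step 10: ref 2 → HIT, frames=[3,2,1]
Step 11: ref 1 → HIT, frames=[3,2,1]
Step 12: ref 4 → FAULT (evict 2), frames=[3,4,1]
Step 13: ref 4 → HIT, frames=[3,4,1]
Total faults: 5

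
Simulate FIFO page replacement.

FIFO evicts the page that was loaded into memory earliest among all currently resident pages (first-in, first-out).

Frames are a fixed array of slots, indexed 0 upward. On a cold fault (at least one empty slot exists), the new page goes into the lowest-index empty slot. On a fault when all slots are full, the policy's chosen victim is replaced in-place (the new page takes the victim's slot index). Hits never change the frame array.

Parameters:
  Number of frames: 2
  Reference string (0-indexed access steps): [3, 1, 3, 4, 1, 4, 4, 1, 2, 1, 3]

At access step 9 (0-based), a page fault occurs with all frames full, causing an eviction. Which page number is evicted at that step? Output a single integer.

Step 0: ref 3 -> FAULT, frames=[3,-]
Step 1: ref 1 -> FAULT, frames=[3,1]
Step 2: ref 3 -> HIT, frames=[3,1]
Step 3: ref 4 -> FAULT, evict 3, frames=[4,1]
Step 4: ref 1 -> HIT, frames=[4,1]
Step 5: ref 4 -> HIT, frames=[4,1]
Step 6: ref 4 -> HIT, frames=[4,1]
Step 7: ref 1 -> HIT, frames=[4,1]
Step 8: ref 2 -> FAULT, evict 1, frames=[4,2]
Step 9: ref 1 -> FAULT, evict 4, frames=[1,2]
At step 9: evicted page 4

Answer: 4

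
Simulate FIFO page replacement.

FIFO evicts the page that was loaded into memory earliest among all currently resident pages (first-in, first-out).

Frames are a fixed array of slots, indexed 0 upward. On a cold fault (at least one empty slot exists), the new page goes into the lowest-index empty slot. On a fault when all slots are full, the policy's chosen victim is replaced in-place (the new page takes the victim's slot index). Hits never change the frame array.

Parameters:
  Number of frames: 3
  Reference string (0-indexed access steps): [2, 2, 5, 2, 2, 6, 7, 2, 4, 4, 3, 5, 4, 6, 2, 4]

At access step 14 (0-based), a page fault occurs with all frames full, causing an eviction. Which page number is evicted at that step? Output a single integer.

Answer: 3

Derivation:
Step 0: ref 2 -> FAULT, frames=[2,-,-]
Step 1: ref 2 -> HIT, frames=[2,-,-]
Step 2: ref 5 -> FAULT, frames=[2,5,-]
Step 3: ref 2 -> HIT, frames=[2,5,-]
Step 4: ref 2 -> HIT, frames=[2,5,-]
Step 5: ref 6 -> FAULT, frames=[2,5,6]
Step 6: ref 7 -> FAULT, evict 2, frames=[7,5,6]
Step 7: ref 2 -> FAULT, evict 5, frames=[7,2,6]
Step 8: ref 4 -> FAULT, evict 6, frames=[7,2,4]
Step 9: ref 4 -> HIT, frames=[7,2,4]
Step 10: ref 3 -> FAULT, evict 7, frames=[3,2,4]
Step 11: ref 5 -> FAULT, evict 2, frames=[3,5,4]
Step 12: ref 4 -> HIT, frames=[3,5,4]
Step 13: ref 6 -> FAULT, evict 4, frames=[3,5,6]
Step 14: ref 2 -> FAULT, evict 3, frames=[2,5,6]
At step 14: evicted page 3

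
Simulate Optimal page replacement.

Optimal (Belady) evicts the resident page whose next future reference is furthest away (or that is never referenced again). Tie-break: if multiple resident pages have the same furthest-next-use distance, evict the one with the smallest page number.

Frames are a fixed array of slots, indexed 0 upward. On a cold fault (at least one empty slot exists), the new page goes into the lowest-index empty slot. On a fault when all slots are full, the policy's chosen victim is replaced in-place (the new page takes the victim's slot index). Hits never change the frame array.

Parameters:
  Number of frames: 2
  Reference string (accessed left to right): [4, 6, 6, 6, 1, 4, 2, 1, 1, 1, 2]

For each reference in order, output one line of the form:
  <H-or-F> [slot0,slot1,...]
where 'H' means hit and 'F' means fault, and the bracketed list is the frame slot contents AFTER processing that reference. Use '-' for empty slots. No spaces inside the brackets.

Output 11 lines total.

F [4,-]
F [4,6]
H [4,6]
H [4,6]
F [4,1]
H [4,1]
F [2,1]
H [2,1]
H [2,1]
H [2,1]
H [2,1]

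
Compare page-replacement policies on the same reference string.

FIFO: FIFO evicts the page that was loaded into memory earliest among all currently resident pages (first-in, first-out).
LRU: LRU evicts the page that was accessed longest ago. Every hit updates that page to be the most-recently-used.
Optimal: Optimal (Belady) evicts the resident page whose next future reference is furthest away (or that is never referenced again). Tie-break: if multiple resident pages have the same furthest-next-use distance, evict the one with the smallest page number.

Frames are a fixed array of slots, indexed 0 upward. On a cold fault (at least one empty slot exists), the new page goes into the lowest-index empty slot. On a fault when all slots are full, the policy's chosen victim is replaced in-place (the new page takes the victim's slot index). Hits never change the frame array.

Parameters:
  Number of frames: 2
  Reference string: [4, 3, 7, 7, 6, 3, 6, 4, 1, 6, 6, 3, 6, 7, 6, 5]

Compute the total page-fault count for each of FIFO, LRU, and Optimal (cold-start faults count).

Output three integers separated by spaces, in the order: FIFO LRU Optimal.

Answer: 12 11 9

Derivation:
--- FIFO ---
  step 0: ref 4 -> FAULT, frames=[4,-] (faults so far: 1)
  step 1: ref 3 -> FAULT, frames=[4,3] (faults so far: 2)
  step 2: ref 7 -> FAULT, evict 4, frames=[7,3] (faults so far: 3)
  step 3: ref 7 -> HIT, frames=[7,3] (faults so far: 3)
  step 4: ref 6 -> FAULT, evict 3, frames=[7,6] (faults so far: 4)
  step 5: ref 3 -> FAULT, evict 7, frames=[3,6] (faults so far: 5)
  step 6: ref 6 -> HIT, frames=[3,6] (faults so far: 5)
  step 7: ref 4 -> FAULT, evict 6, frames=[3,4] (faults so far: 6)
  step 8: ref 1 -> FAULT, evict 3, frames=[1,4] (faults so far: 7)
  step 9: ref 6 -> FAULT, evict 4, frames=[1,6] (faults so far: 8)
  step 10: ref 6 -> HIT, frames=[1,6] (faults so far: 8)
  step 11: ref 3 -> FAULT, evict 1, frames=[3,6] (faults so far: 9)
  step 12: ref 6 -> HIT, frames=[3,6] (faults so far: 9)
  step 13: ref 7 -> FAULT, evict 6, frames=[3,7] (faults so far: 10)
  step 14: ref 6 -> FAULT, evict 3, frames=[6,7] (faults so far: 11)
  step 15: ref 5 -> FAULT, evict 7, frames=[6,5] (faults so far: 12)
  FIFO total faults: 12
--- LRU ---
  step 0: ref 4 -> FAULT, frames=[4,-] (faults so far: 1)
  step 1: ref 3 -> FAULT, frames=[4,3] (faults so far: 2)
  step 2: ref 7 -> FAULT, evict 4, frames=[7,3] (faults so far: 3)
  step 3: ref 7 -> HIT, frames=[7,3] (faults so far: 3)
  step 4: ref 6 -> FAULT, evict 3, frames=[7,6] (faults so far: 4)
  step 5: ref 3 -> FAULT, evict 7, frames=[3,6] (faults so far: 5)
  step 6: ref 6 -> HIT, frames=[3,6] (faults so far: 5)
  step 7: ref 4 -> FAULT, evict 3, frames=[4,6] (faults so far: 6)
  step 8: ref 1 -> FAULT, evict 6, frames=[4,1] (faults so far: 7)
  step 9: ref 6 -> FAULT, evict 4, frames=[6,1] (faults so far: 8)
  step 10: ref 6 -> HIT, frames=[6,1] (faults so far: 8)
  step 11: ref 3 -> FAULT, evict 1, frames=[6,3] (faults so far: 9)
  step 12: ref 6 -> HIT, frames=[6,3] (faults so far: 9)
  step 13: ref 7 -> FAULT, evict 3, frames=[6,7] (faults so far: 10)
  step 14: ref 6 -> HIT, frames=[6,7] (faults so far: 10)
  step 15: ref 5 -> FAULT, evict 7, frames=[6,5] (faults so far: 11)
  LRU total faults: 11
--- Optimal ---
  step 0: ref 4 -> FAULT, frames=[4,-] (faults so far: 1)
  step 1: ref 3 -> FAULT, frames=[4,3] (faults so far: 2)
  step 2: ref 7 -> FAULT, evict 4, frames=[7,3] (faults so far: 3)
  step 3: ref 7 -> HIT, frames=[7,3] (faults so far: 3)
  step 4: ref 6 -> FAULT, evict 7, frames=[6,3] (faults so far: 4)
  step 5: ref 3 -> HIT, frames=[6,3] (faults so far: 4)
  step 6: ref 6 -> HIT, frames=[6,3] (faults so far: 4)
  step 7: ref 4 -> FAULT, evict 3, frames=[6,4] (faults so far: 5)
  step 8: ref 1 -> FAULT, evict 4, frames=[6,1] (faults so far: 6)
  step 9: ref 6 -> HIT, frames=[6,1] (faults so far: 6)
  step 10: ref 6 -> HIT, frames=[6,1] (faults so far: 6)
  step 11: ref 3 -> FAULT, evict 1, frames=[6,3] (faults so far: 7)
  step 12: ref 6 -> HIT, frames=[6,3] (faults so far: 7)
  step 13: ref 7 -> FAULT, evict 3, frames=[6,7] (faults so far: 8)
  step 14: ref 6 -> HIT, frames=[6,7] (faults so far: 8)
  step 15: ref 5 -> FAULT, evict 6, frames=[5,7] (faults so far: 9)
  Optimal total faults: 9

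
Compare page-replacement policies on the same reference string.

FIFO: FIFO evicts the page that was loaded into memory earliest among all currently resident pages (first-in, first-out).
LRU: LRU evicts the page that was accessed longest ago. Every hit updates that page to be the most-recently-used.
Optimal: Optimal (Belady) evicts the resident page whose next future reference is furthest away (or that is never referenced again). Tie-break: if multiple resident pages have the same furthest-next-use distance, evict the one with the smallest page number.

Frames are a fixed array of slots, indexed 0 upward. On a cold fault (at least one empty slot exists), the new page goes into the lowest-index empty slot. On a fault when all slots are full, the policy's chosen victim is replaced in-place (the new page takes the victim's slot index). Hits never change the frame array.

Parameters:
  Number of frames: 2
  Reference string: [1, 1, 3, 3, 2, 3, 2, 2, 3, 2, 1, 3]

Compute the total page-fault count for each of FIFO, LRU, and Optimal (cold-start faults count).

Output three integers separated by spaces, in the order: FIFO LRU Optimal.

--- FIFO ---
  step 0: ref 1 -> FAULT, frames=[1,-] (faults so far: 1)
  step 1: ref 1 -> HIT, frames=[1,-] (faults so far: 1)
  step 2: ref 3 -> FAULT, frames=[1,3] (faults so far: 2)
  step 3: ref 3 -> HIT, frames=[1,3] (faults so far: 2)
  step 4: ref 2 -> FAULT, evict 1, frames=[2,3] (faults so far: 3)
  step 5: ref 3 -> HIT, frames=[2,3] (faults so far: 3)
  step 6: ref 2 -> HIT, frames=[2,3] (faults so far: 3)
  step 7: ref 2 -> HIT, frames=[2,3] (faults so far: 3)
  step 8: ref 3 -> HIT, frames=[2,3] (faults so far: 3)
  step 9: ref 2 -> HIT, frames=[2,3] (faults so far: 3)
  step 10: ref 1 -> FAULT, evict 3, frames=[2,1] (faults so far: 4)
  step 11: ref 3 -> FAULT, evict 2, frames=[3,1] (faults so far: 5)
  FIFO total faults: 5
--- LRU ---
  step 0: ref 1 -> FAULT, frames=[1,-] (faults so far: 1)
  step 1: ref 1 -> HIT, frames=[1,-] (faults so far: 1)
  step 2: ref 3 -> FAULT, frames=[1,3] (faults so far: 2)
  step 3: ref 3 -> HIT, frames=[1,3] (faults so far: 2)
  step 4: ref 2 -> FAULT, evict 1, frames=[2,3] (faults so far: 3)
  step 5: ref 3 -> HIT, frames=[2,3] (faults so far: 3)
  step 6: ref 2 -> HIT, frames=[2,3] (faults so far: 3)
  step 7: ref 2 -> HIT, frames=[2,3] (faults so far: 3)
  step 8: ref 3 -> HIT, frames=[2,3] (faults so far: 3)
  step 9: ref 2 -> HIT, frames=[2,3] (faults so far: 3)
  step 10: ref 1 -> FAULT, evict 3, frames=[2,1] (faults so far: 4)
  step 11: ref 3 -> FAULT, evict 2, frames=[3,1] (faults so far: 5)
  LRU total faults: 5
--- Optimal ---
  step 0: ref 1 -> FAULT, frames=[1,-] (faults so far: 1)
  step 1: ref 1 -> HIT, frames=[1,-] (faults so far: 1)
  step 2: ref 3 -> FAULT, frames=[1,3] (faults so far: 2)
  step 3: ref 3 -> HIT, frames=[1,3] (faults so far: 2)
  step 4: ref 2 -> FAULT, evict 1, frames=[2,3] (faults so far: 3)
  step 5: ref 3 -> HIT, frames=[2,3] (faults so far: 3)
  step 6: ref 2 -> HIT, frames=[2,3] (faults so far: 3)
  step 7: ref 2 -> HIT, frames=[2,3] (faults so far: 3)
  step 8: ref 3 -> HIT, frames=[2,3] (faults so far: 3)
  step 9: ref 2 -> HIT, frames=[2,3] (faults so far: 3)
  step 10: ref 1 -> FAULT, evict 2, frames=[1,3] (faults so far: 4)
  step 11: ref 3 -> HIT, frames=[1,3] (faults so far: 4)
  Optimal total faults: 4

Answer: 5 5 4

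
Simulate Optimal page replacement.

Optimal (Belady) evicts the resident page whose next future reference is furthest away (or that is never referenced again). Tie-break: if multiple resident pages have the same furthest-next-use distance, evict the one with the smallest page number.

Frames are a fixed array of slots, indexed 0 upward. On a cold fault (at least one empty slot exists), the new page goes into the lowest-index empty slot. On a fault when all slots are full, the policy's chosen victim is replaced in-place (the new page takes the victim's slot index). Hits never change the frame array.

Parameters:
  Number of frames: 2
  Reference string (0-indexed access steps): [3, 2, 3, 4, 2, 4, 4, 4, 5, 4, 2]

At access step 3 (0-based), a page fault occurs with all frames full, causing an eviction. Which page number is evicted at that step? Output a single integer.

Answer: 3

Derivation:
Step 0: ref 3 -> FAULT, frames=[3,-]
Step 1: ref 2 -> FAULT, frames=[3,2]
Step 2: ref 3 -> HIT, frames=[3,2]
Step 3: ref 4 -> FAULT, evict 3, frames=[4,2]
At step 3: evicted page 3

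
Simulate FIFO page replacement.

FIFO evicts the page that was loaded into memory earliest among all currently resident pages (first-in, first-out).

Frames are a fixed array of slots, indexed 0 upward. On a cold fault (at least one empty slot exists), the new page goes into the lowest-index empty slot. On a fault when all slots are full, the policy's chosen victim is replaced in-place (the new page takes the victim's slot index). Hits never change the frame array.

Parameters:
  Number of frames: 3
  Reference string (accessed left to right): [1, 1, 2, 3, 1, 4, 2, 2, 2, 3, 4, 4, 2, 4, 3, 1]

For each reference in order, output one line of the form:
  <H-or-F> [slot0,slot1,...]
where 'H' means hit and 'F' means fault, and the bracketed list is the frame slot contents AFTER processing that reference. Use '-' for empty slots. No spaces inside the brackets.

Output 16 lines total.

F [1,-,-]
H [1,-,-]
F [1,2,-]
F [1,2,3]
H [1,2,3]
F [4,2,3]
H [4,2,3]
H [4,2,3]
H [4,2,3]
H [4,2,3]
H [4,2,3]
H [4,2,3]
H [4,2,3]
H [4,2,3]
H [4,2,3]
F [4,1,3]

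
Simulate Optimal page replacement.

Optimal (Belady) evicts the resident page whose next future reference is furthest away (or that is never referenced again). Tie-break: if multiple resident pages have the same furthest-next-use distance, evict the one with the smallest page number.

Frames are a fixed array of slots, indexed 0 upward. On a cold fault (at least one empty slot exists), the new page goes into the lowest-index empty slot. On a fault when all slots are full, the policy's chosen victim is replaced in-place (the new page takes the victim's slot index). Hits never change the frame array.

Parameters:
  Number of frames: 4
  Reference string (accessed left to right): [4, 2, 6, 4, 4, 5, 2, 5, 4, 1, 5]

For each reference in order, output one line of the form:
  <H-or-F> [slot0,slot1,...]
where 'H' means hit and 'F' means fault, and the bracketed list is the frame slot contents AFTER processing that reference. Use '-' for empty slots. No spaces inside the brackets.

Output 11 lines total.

F [4,-,-,-]
F [4,2,-,-]
F [4,2,6,-]
H [4,2,6,-]
H [4,2,6,-]
F [4,2,6,5]
H [4,2,6,5]
H [4,2,6,5]
H [4,2,6,5]
F [4,1,6,5]
H [4,1,6,5]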